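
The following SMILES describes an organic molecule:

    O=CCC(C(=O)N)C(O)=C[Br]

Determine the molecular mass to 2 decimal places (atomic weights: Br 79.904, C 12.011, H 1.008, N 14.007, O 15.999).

222.04 g/mol

First, the molecular formula is C6H8BrNO3 (counting implicit H from valence).
  Br: 1 × 79.904 = 79.904
  C: 6 × 12.011 = 72.066
  H: 8 × 1.008 = 8.064
  N: 1 × 14.007 = 14.007
  O: 3 × 15.999 = 47.997
Sum: 1×79.904 + 6×12.011 + 8×1.008 + 1×14.007 + 3×15.999 = 222.038 → 222.04 g/mol.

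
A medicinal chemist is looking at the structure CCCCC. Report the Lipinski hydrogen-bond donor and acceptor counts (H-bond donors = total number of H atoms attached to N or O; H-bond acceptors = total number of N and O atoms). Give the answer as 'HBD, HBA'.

0, 0

Donors: find every N or O and count the H atoms it carries.
  (no N or O atoms present)
Lipinski HBD = 0.
Acceptors: N atoms = 0, O atoms = 0 → HBA = 0.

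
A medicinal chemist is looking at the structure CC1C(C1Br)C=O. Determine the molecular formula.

Walk through each heavy atom and fill implicit hydrogens from standard valence (C 4, N 3, O 2, S 2, halogen 1):
  atom 1: C, bond orders sum to 1 (valence 4) → 3 H
  atom 2: C, bond orders sum to 3 (valence 4) → 1 H
  atom 3: C, bond orders sum to 3 (valence 4) → 1 H
  atom 4: C, bond orders sum to 3 (valence 4) → 1 H
  atom 5: Br (halogen, monovalent) → 0 H
  atom 6: C, bond orders sum to 3 (valence 4) → 1 H
  atom 7: O, bond orders sum to 2 (valence 2) → 0 H
Totals → C:5, H:7, Br:1, O:1.

C5H7BrO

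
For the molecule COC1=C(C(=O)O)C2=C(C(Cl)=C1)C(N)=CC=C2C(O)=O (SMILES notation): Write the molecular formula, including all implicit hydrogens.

Walk through each heavy atom and fill implicit hydrogens from standard valence (C 4, N 3, O 2, S 2, halogen 1):
  atom 1: C, bond orders sum to 1 (valence 4) → 3 H
  atom 2: O, bond orders sum to 2 (valence 2) → 0 H
  atom 3: C, bond orders sum to 4 (valence 4) → 0 H
  atom 4: C, bond orders sum to 4 (valence 4) → 0 H
  atom 5: C, bond orders sum to 4 (valence 4) → 0 H
  atom 6: O, bond orders sum to 2 (valence 2) → 0 H
  atom 7: O, bond orders sum to 1 (valence 2) → 1 H
  atom 8: C, bond orders sum to 4 (valence 4) → 0 H
  atom 9: C, bond orders sum to 4 (valence 4) → 0 H
  atom 10: C, bond orders sum to 4 (valence 4) → 0 H
  atom 11: Cl (halogen, monovalent) → 0 H
  atom 12: C, bond orders sum to 3 (valence 4) → 1 H
  atom 13: C, bond orders sum to 4 (valence 4) → 0 H
  atom 14: N, bond orders sum to 1 (valence 3) → 2 H
  atom 15: C, bond orders sum to 3 (valence 4) → 1 H
  atom 16: C, bond orders sum to 3 (valence 4) → 1 H
  atom 17: C, bond orders sum to 4 (valence 4) → 0 H
  atom 18: C, bond orders sum to 4 (valence 4) → 0 H
  atom 19: O, bond orders sum to 1 (valence 2) → 1 H
  atom 20: O, bond orders sum to 2 (valence 2) → 0 H
Totals → C:13, H:10, Cl:1, N:1, O:5.
In Hill order: C13H10ClNO5.

C13H10ClNO5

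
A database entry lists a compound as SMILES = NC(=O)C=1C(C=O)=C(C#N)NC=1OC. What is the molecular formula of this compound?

C8H7N3O3

Walk through each heavy atom and fill implicit hydrogens from standard valence (C 4, N 3, O 2, S 2, halogen 1):
  atom 1: N, bond orders sum to 1 (valence 3) → 2 H
  atom 2: C, bond orders sum to 4 (valence 4) → 0 H
  atom 3: O, bond orders sum to 2 (valence 2) → 0 H
  atom 4: C, bond orders sum to 4 (valence 4) → 0 H
  atom 5: C, bond orders sum to 4 (valence 4) → 0 H
  atom 6: C, bond orders sum to 3 (valence 4) → 1 H
  atom 7: O, bond orders sum to 2 (valence 2) → 0 H
  atom 8: C, bond orders sum to 4 (valence 4) → 0 H
  atom 9: C, bond orders sum to 4 (valence 4) → 0 H
  atom 10: N, bond orders sum to 3 (valence 3) → 0 H
  atom 11: N, bond orders sum to 2 (valence 3) → 1 H
  atom 12: C, bond orders sum to 4 (valence 4) → 0 H
  atom 13: O, bond orders sum to 2 (valence 2) → 0 H
  atom 14: C, bond orders sum to 1 (valence 4) → 3 H
Totals → C:8, H:7, N:3, O:3.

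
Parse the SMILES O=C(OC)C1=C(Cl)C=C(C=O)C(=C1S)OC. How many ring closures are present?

In SMILES, each pair of matching ring-closure digits denotes one ring-closing bond; the number of such bonds equals the number of independent rings.
Ring-closure bonds here: 1.

1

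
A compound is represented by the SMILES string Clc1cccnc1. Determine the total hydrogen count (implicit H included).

4

Walk through each heavy atom and fill implicit hydrogens from standard valence (C 4, N 3, O 2, S 2, halogen 1); for lowercase aromatic atoms, an aromatic c carries 1 H when it has two neighbours and 0 H with three, and aromatic n carries 0 H:
  atom 1: Cl (halogen, monovalent) → 0 H
  atom 2: aromatic c, 3 neighbours → 0 H
  atom 3: aromatic c, 2 neighbours → 1 H
  atom 4: aromatic c, 2 neighbours → 1 H
  atom 5: aromatic c, 2 neighbours → 1 H
  atom 6: aromatic n, 2 neighbours → 0 H
  atom 7: aromatic c, 2 neighbours → 1 H
Total hydrogens: 4.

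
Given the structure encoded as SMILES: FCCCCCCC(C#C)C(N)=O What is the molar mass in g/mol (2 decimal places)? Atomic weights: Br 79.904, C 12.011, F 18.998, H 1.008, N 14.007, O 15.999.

First, the molecular formula is C10H16FNO (counting implicit H from valence).
  C: 10 × 12.011 = 120.110
  F: 1 × 18.998 = 18.998
  H: 16 × 1.008 = 16.128
  N: 1 × 14.007 = 14.007
  O: 1 × 15.999 = 15.999
Sum: 10×12.011 + 1×18.998 + 16×1.008 + 1×14.007 + 1×15.999 = 185.242 → 185.24 g/mol.

185.24 g/mol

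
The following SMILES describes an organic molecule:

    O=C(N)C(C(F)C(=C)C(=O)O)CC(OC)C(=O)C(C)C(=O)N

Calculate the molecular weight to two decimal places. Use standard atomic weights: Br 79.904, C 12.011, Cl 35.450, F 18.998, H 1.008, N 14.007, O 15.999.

First, the molecular formula is C13H19FN2O6 (counting implicit H from valence).
  C: 13 × 12.011 = 156.143
  F: 1 × 18.998 = 18.998
  H: 19 × 1.008 = 19.152
  N: 2 × 14.007 = 28.014
  O: 6 × 15.999 = 95.994
Sum: 13×12.011 + 1×18.998 + 19×1.008 + 2×14.007 + 6×15.999 = 318.301 → 318.30 g/mol.

318.30 g/mol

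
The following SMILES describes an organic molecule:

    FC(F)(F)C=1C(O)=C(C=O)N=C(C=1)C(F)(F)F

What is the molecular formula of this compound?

C8H3F6NO2

Walk through each heavy atom and fill implicit hydrogens from standard valence (C 4, N 3, O 2, S 2, halogen 1):
  atom 1: F (halogen, monovalent) → 0 H
  atom 2: C, bond orders sum to 4 (valence 4) → 0 H
  atom 3: F (halogen, monovalent) → 0 H
  atom 4: F (halogen, monovalent) → 0 H
  atom 5: C, bond orders sum to 4 (valence 4) → 0 H
  atom 6: C, bond orders sum to 4 (valence 4) → 0 H
  atom 7: O, bond orders sum to 1 (valence 2) → 1 H
  atom 8: C, bond orders sum to 4 (valence 4) → 0 H
  atom 9: C, bond orders sum to 3 (valence 4) → 1 H
  atom 10: O, bond orders sum to 2 (valence 2) → 0 H
  atom 11: N, bond orders sum to 3 (valence 3) → 0 H
  atom 12: C, bond orders sum to 4 (valence 4) → 0 H
  atom 13: C, bond orders sum to 3 (valence 4) → 1 H
  atom 14: C, bond orders sum to 4 (valence 4) → 0 H
  atom 15: F (halogen, monovalent) → 0 H
  atom 16: F (halogen, monovalent) → 0 H
  atom 17: F (halogen, monovalent) → 0 H
Totals → C:8, H:3, F:6, N:1, O:2.
In Hill order: C8H3F6NO2.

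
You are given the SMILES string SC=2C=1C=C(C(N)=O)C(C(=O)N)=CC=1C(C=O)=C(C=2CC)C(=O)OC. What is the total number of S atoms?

Scan the SMILES for S atoms (remember two-letter symbols like Cl and Br are single atoms).
Sulfur count: 1.

1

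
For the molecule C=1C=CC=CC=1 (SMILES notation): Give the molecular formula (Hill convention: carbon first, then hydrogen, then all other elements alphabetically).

Walk through each heavy atom and fill implicit hydrogens from standard valence (C 4, N 3, O 2, S 2, halogen 1):
  atom 1: C, bond orders sum to 3 (valence 4) → 1 H
  atom 2: C, bond orders sum to 3 (valence 4) → 1 H
  atom 3: C, bond orders sum to 3 (valence 4) → 1 H
  atom 4: C, bond orders sum to 3 (valence 4) → 1 H
  atom 5: C, bond orders sum to 3 (valence 4) → 1 H
  atom 6: C, bond orders sum to 3 (valence 4) → 1 H
Totals → C:6, H:6.
In Hill order: C6H6.

C6H6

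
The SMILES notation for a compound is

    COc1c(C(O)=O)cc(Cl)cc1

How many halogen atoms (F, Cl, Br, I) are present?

1

Halogen atoms appear at heavy-atom position 10 (1×Cl).
Other groups present: 1 carboxylic acid, 1 ether.
Halogen count: 1.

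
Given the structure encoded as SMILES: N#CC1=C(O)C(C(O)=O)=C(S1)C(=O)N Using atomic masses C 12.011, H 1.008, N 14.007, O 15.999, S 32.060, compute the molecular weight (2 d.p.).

212.18 g/mol

First, the molecular formula is C7H4N2O4S (counting implicit H from valence).
  C: 7 × 12.011 = 84.077
  H: 4 × 1.008 = 4.032
  N: 2 × 14.007 = 28.014
  O: 4 × 15.999 = 63.996
  S: 1 × 32.060 = 32.060
Sum: 7×12.011 + 4×1.008 + 2×14.007 + 4×15.999 + 1×32.060 = 212.179 → 212.18 g/mol.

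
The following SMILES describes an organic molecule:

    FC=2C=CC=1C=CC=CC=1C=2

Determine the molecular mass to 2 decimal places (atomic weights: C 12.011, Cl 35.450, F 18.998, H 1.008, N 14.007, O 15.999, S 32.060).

146.16 g/mol

First, the molecular formula is C10H7F (counting implicit H from valence).
  C: 10 × 12.011 = 120.110
  F: 1 × 18.998 = 18.998
  H: 7 × 1.008 = 7.056
Sum: 10×12.011 + 1×18.998 + 7×1.008 = 146.164 → 146.16 g/mol.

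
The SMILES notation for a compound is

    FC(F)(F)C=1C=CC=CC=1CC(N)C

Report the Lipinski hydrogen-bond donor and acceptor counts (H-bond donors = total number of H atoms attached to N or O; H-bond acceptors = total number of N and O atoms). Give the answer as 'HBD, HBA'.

Donors: find every N or O and count the H atoms it carries.
  atom 13 (N): bond orders sum to 1 → 2 H
Lipinski HBD = 2.
Acceptors: N atoms = 1, O atoms = 0 → HBA = 1.

2, 1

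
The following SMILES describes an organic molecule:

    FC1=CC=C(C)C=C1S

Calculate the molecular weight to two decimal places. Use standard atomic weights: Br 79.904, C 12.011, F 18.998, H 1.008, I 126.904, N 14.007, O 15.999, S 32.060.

142.19 g/mol

First, the molecular formula is C7H7FS (counting implicit H from valence).
  C: 7 × 12.011 = 84.077
  F: 1 × 18.998 = 18.998
  H: 7 × 1.008 = 7.056
  S: 1 × 32.060 = 32.060
Sum: 7×12.011 + 1×18.998 + 7×1.008 + 1×32.060 = 142.191 → 142.19 g/mol.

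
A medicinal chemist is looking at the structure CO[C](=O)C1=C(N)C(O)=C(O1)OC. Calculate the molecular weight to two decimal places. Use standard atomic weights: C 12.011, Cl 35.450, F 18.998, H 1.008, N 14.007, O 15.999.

First, the molecular formula is C7H9NO5 (counting implicit H from valence).
  C: 7 × 12.011 = 84.077
  H: 9 × 1.008 = 9.072
  N: 1 × 14.007 = 14.007
  O: 5 × 15.999 = 79.995
Sum: 7×12.011 + 9×1.008 + 1×14.007 + 5×15.999 = 187.151 → 187.15 g/mol.

187.15 g/mol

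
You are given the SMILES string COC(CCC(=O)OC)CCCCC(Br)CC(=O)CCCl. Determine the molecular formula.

C15H26BrClO4

Walk through each heavy atom and fill implicit hydrogens from standard valence (C 4, N 3, O 2, S 2, halogen 1):
  atom 1: C, bond orders sum to 1 (valence 4) → 3 H
  atom 2: O, bond orders sum to 2 (valence 2) → 0 H
  atom 3: C, bond orders sum to 3 (valence 4) → 1 H
  atom 4: C, bond orders sum to 2 (valence 4) → 2 H
  atom 5: C, bond orders sum to 2 (valence 4) → 2 H
  atom 6: C, bond orders sum to 4 (valence 4) → 0 H
  atom 7: O, bond orders sum to 2 (valence 2) → 0 H
  atom 8: O, bond orders sum to 2 (valence 2) → 0 H
  atom 9: C, bond orders sum to 1 (valence 4) → 3 H
  atom 10: C, bond orders sum to 2 (valence 4) → 2 H
  atom 11: C, bond orders sum to 2 (valence 4) → 2 H
  atom 12: C, bond orders sum to 2 (valence 4) → 2 H
  atom 13: C, bond orders sum to 2 (valence 4) → 2 H
  atom 14: C, bond orders sum to 3 (valence 4) → 1 H
  atom 15: Br (halogen, monovalent) → 0 H
  atom 16: C, bond orders sum to 2 (valence 4) → 2 H
  atom 17: C, bond orders sum to 4 (valence 4) → 0 H
  atom 18: O, bond orders sum to 2 (valence 2) → 0 H
  atom 19: C, bond orders sum to 2 (valence 4) → 2 H
  atom 20: C, bond orders sum to 2 (valence 4) → 2 H
  atom 21: Cl (halogen, monovalent) → 0 H
Totals → C:15, H:26, Br:1, Cl:1, O:4.
In Hill order: C15H26BrClO4.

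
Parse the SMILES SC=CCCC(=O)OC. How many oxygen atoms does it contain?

Scan the SMILES for O atoms (remember two-letter symbols like Cl and Br are single atoms).
Oxygen count: 2.

2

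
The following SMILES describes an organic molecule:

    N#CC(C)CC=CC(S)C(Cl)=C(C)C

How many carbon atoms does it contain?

Count every carbon token in the SMILES (each C, including those in ring-closure positions and inside branches).
Carbon count: 11.

11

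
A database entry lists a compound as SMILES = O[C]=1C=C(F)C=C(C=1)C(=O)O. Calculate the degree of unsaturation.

Degree of unsaturation = (number of rings) + (number of π bonds).
Ring closures in the SMILES: 1.
π bonds: 4 double bonds (each 1 DoU) → 4 DoU from unsaturation.
Total DoU = 1 + 4 = 5.

5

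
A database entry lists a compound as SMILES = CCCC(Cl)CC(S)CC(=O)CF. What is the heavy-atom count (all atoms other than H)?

Every atom symbol written in the SMILES (organic subset) is one heavy atom; implicit H are not written.
Heavy atoms by element → C:9, Cl:1, F:1, O:1, S:1.
Total: 13.

13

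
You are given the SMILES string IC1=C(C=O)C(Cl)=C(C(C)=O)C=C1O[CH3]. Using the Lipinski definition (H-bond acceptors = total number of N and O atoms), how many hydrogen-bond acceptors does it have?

N atoms: 0; O atoms: 3.
Lipinski HBA = 0 + 3 = 3.

3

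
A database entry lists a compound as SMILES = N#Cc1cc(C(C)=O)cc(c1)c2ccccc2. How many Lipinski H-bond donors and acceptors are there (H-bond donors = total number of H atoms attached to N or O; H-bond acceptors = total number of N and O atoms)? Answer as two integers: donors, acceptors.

Donors: find every N or O and count the H atoms it carries.
  atom 1 (N): bond orders sum to 3 → 0 H
  atom 8 (O): bond orders sum to 2 → 0 H
Lipinski HBD = 0.
Acceptors: N atoms = 1, O atoms = 1 → HBA = 2.

0, 2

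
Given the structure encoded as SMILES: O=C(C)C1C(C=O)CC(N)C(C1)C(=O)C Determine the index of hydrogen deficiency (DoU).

4

Degree of unsaturation = (number of rings) + (number of π bonds).
Ring closures in the SMILES: 1.
π bonds: 3 double bonds (each 1 DoU) → 3 DoU from unsaturation.
Total DoU = 1 + 3 = 4.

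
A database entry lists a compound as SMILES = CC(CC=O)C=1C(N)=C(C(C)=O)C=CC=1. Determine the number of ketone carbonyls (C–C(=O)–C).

1

The ketone motif appears at heavy-atom position 10 in the SMILES.
Other groups present: 1 aldehyde, 1 primary amine.
Ketone count: 1.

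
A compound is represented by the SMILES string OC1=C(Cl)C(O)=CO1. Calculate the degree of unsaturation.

3

Degree of unsaturation = (number of rings) + (number of π bonds).
Ring closures in the SMILES: 1.
π bonds: 2 double bonds (each 1 DoU) → 2 DoU from unsaturation.
Total DoU = 1 + 2 = 3.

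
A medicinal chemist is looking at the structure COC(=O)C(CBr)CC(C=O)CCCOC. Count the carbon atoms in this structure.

Count every carbon token in the SMILES (each C, including those in ring-closure positions and inside branches).
Carbon count: 11.

11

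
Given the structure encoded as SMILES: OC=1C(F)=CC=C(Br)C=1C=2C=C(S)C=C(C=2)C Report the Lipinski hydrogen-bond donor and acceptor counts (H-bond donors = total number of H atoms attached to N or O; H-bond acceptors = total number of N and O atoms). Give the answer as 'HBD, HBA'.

Donors: find every N or O and count the H atoms it carries.
  atom 1 (O): bond orders sum to 1 → 1 H
Lipinski HBD = 1.
Acceptors: N atoms = 0, O atoms = 1 → HBA = 1.

1, 1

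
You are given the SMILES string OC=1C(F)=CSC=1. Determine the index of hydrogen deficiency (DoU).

3

Degree of unsaturation = (number of rings) + (number of π bonds).
Ring closures in the SMILES: 1.
π bonds: 2 double bonds (each 1 DoU) → 2 DoU from unsaturation.
Total DoU = 1 + 2 = 3.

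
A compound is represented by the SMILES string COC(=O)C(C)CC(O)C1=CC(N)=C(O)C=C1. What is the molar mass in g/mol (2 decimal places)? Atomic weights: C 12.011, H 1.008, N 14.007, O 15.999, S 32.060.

239.27 g/mol

First, the molecular formula is C12H17NO4 (counting implicit H from valence).
  C: 12 × 12.011 = 144.132
  H: 17 × 1.008 = 17.136
  N: 1 × 14.007 = 14.007
  O: 4 × 15.999 = 63.996
Sum: 12×12.011 + 17×1.008 + 1×14.007 + 4×15.999 = 239.271 → 239.27 g/mol.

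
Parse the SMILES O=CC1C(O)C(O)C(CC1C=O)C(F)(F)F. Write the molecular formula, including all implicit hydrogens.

C9H11F3O4

Walk through each heavy atom and fill implicit hydrogens from standard valence (C 4, N 3, O 2, S 2, halogen 1):
  atom 1: O, bond orders sum to 2 (valence 2) → 0 H
  atom 2: C, bond orders sum to 3 (valence 4) → 1 H
  atom 3: C, bond orders sum to 3 (valence 4) → 1 H
  atom 4: C, bond orders sum to 3 (valence 4) → 1 H
  atom 5: O, bond orders sum to 1 (valence 2) → 1 H
  atom 6: C, bond orders sum to 3 (valence 4) → 1 H
  atom 7: O, bond orders sum to 1 (valence 2) → 1 H
  atom 8: C, bond orders sum to 3 (valence 4) → 1 H
  atom 9: C, bond orders sum to 2 (valence 4) → 2 H
  atom 10: C, bond orders sum to 3 (valence 4) → 1 H
  atom 11: C, bond orders sum to 3 (valence 4) → 1 H
  atom 12: O, bond orders sum to 2 (valence 2) → 0 H
  atom 13: C, bond orders sum to 4 (valence 4) → 0 H
  atom 14: F (halogen, monovalent) → 0 H
  atom 15: F (halogen, monovalent) → 0 H
  atom 16: F (halogen, monovalent) → 0 H
Totals → C:9, H:11, F:3, O:4.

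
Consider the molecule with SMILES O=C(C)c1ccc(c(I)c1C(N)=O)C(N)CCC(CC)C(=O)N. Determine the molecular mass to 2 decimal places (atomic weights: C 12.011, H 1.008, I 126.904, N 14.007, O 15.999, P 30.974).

First, the molecular formula is C16H22IN3O3 (counting implicit H from valence).
  C: 16 × 12.011 = 192.176
  H: 22 × 1.008 = 22.176
  I: 1 × 126.904 = 126.904
  N: 3 × 14.007 = 42.021
  O: 3 × 15.999 = 47.997
Sum: 16×12.011 + 22×1.008 + 1×126.904 + 3×14.007 + 3×15.999 = 431.274 → 431.27 g/mol.

431.27 g/mol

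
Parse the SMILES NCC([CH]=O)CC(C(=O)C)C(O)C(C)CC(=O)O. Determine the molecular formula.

C12H21NO5

Walk through each heavy atom and fill implicit hydrogens from standard valence (C 4, N 3, O 2, S 2, halogen 1):
  atom 1: N, bond orders sum to 1 (valence 3) → 2 H
  atom 2: C, bond orders sum to 2 (valence 4) → 2 H
  atom 3: C, bond orders sum to 3 (valence 4) → 1 H
  atom 4: C with explicit H count 1
  atom 5: O, bond orders sum to 2 (valence 2) → 0 H
  atom 6: C, bond orders sum to 2 (valence 4) → 2 H
  atom 7: C, bond orders sum to 3 (valence 4) → 1 H
  atom 8: C, bond orders sum to 4 (valence 4) → 0 H
  atom 9: O, bond orders sum to 2 (valence 2) → 0 H
  atom 10: C, bond orders sum to 1 (valence 4) → 3 H
  atom 11: C, bond orders sum to 3 (valence 4) → 1 H
  atom 12: O, bond orders sum to 1 (valence 2) → 1 H
  atom 13: C, bond orders sum to 3 (valence 4) → 1 H
  atom 14: C, bond orders sum to 1 (valence 4) → 3 H
  atom 15: C, bond orders sum to 2 (valence 4) → 2 H
  atom 16: C, bond orders sum to 4 (valence 4) → 0 H
  atom 17: O, bond orders sum to 2 (valence 2) → 0 H
  atom 18: O, bond orders sum to 1 (valence 2) → 1 H
Totals → C:12, H:21, N:1, O:5.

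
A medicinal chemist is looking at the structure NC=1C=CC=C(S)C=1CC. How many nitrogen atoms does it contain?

1

Scan the SMILES for N atoms (remember two-letter symbols like Cl and Br are single atoms).
Nitrogen count: 1.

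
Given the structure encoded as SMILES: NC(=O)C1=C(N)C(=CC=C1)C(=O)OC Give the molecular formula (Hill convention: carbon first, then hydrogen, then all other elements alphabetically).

C9H10N2O3

Walk through each heavy atom and fill implicit hydrogens from standard valence (C 4, N 3, O 2, S 2, halogen 1):
  atom 1: N, bond orders sum to 1 (valence 3) → 2 H
  atom 2: C, bond orders sum to 4 (valence 4) → 0 H
  atom 3: O, bond orders sum to 2 (valence 2) → 0 H
  atom 4: C, bond orders sum to 4 (valence 4) → 0 H
  atom 5: C, bond orders sum to 4 (valence 4) → 0 H
  atom 6: N, bond orders sum to 1 (valence 3) → 2 H
  atom 7: C, bond orders sum to 4 (valence 4) → 0 H
  atom 8: C, bond orders sum to 3 (valence 4) → 1 H
  atom 9: C, bond orders sum to 3 (valence 4) → 1 H
  atom 10: C, bond orders sum to 3 (valence 4) → 1 H
  atom 11: C, bond orders sum to 4 (valence 4) → 0 H
  atom 12: O, bond orders sum to 2 (valence 2) → 0 H
  atom 13: O, bond orders sum to 2 (valence 2) → 0 H
  atom 14: C, bond orders sum to 1 (valence 4) → 3 H
Totals → C:9, H:10, N:2, O:3.
In Hill order: C9H10N2O3.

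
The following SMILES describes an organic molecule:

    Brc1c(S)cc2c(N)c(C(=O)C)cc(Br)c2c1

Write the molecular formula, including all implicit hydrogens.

Walk through each heavy atom and fill implicit hydrogens from standard valence (C 4, N 3, O 2, S 2, halogen 1); for lowercase aromatic atoms, an aromatic c carries 1 H when it has two neighbours and 0 H with three, and aromatic n carries 0 H:
  atom 1: Br (halogen, monovalent) → 0 H
  atom 2: aromatic c, 3 neighbours → 0 H
  atom 3: aromatic c, 3 neighbours → 0 H
  atom 4: S, bond orders sum to 1 (valence 2) → 1 H
  atom 5: aromatic c, 2 neighbours → 1 H
  atom 6: aromatic c, 3 neighbours → 0 H
  atom 7: aromatic c, 3 neighbours → 0 H
  atom 8: N, bond orders sum to 1 (valence 3) → 2 H
  atom 9: aromatic c, 3 neighbours → 0 H
  atom 10: C, bond orders sum to 4 (valence 4) → 0 H
  atom 11: O, bond orders sum to 2 (valence 2) → 0 H
  atom 12: C, bond orders sum to 1 (valence 4) → 3 H
  atom 13: aromatic c, 2 neighbours → 1 H
  atom 14: aromatic c, 3 neighbours → 0 H
  atom 15: Br (halogen, monovalent) → 0 H
  atom 16: aromatic c, 3 neighbours → 0 H
  atom 17: aromatic c, 2 neighbours → 1 H
Totals → C:12, H:9, Br:2, N:1, O:1, S:1.

C12H9Br2NOS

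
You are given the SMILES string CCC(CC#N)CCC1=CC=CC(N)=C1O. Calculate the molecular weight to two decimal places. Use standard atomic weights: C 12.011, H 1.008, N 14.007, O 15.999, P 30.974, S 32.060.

First, the molecular formula is C13H18N2O (counting implicit H from valence).
  C: 13 × 12.011 = 156.143
  H: 18 × 1.008 = 18.144
  N: 2 × 14.007 = 28.014
  O: 1 × 15.999 = 15.999
Sum: 13×12.011 + 18×1.008 + 2×14.007 + 1×15.999 = 218.300 → 218.30 g/mol.

218.30 g/mol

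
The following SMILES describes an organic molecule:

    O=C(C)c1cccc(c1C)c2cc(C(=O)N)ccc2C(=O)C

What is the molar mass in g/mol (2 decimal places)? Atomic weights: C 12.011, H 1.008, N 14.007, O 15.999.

295.34 g/mol

First, the molecular formula is C18H17NO3 (counting implicit H from valence).
  C: 18 × 12.011 = 216.198
  H: 17 × 1.008 = 17.136
  N: 1 × 14.007 = 14.007
  O: 3 × 15.999 = 47.997
Sum: 18×12.011 + 17×1.008 + 1×14.007 + 3×15.999 = 295.338 → 295.34 g/mol.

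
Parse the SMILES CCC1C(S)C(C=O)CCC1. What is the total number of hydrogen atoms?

Walk through each heavy atom and fill implicit hydrogens from standard valence (C 4, N 3, O 2, S 2, halogen 1):
  atom 1: C, bond orders sum to 1 (valence 4) → 3 H
  atom 2: C, bond orders sum to 2 (valence 4) → 2 H
  atom 3: C, bond orders sum to 3 (valence 4) → 1 H
  atom 4: C, bond orders sum to 3 (valence 4) → 1 H
  atom 5: S, bond orders sum to 1 (valence 2) → 1 H
  atom 6: C, bond orders sum to 3 (valence 4) → 1 H
  atom 7: C, bond orders sum to 3 (valence 4) → 1 H
  atom 8: O, bond orders sum to 2 (valence 2) → 0 H
  atom 9: C, bond orders sum to 2 (valence 4) → 2 H
  atom 10: C, bond orders sum to 2 (valence 4) → 2 H
  atom 11: C, bond orders sum to 2 (valence 4) → 2 H
Total hydrogens: 16.

16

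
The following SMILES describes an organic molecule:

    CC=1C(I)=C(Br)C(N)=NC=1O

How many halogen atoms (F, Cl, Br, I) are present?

Halogen atoms appear at heavy-atom positions 4, 6 (1×Br, 1×I).
Other groups present: 1 hydroxyl, 1 primary amine.
Halogen count: 2.

2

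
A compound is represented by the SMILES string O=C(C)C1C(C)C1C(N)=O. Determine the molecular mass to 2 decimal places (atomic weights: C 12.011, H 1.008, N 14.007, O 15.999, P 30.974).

First, the molecular formula is C7H11NO2 (counting implicit H from valence).
  C: 7 × 12.011 = 84.077
  H: 11 × 1.008 = 11.088
  N: 1 × 14.007 = 14.007
  O: 2 × 15.999 = 31.998
Sum: 7×12.011 + 11×1.008 + 1×14.007 + 2×15.999 = 141.170 → 141.17 g/mol.

141.17 g/mol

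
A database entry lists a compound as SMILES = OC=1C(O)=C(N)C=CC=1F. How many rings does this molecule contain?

In SMILES, each pair of matching ring-closure digits denotes one ring-closing bond; the number of such bonds equals the number of independent rings.
Ring-closure bonds here: 1.

1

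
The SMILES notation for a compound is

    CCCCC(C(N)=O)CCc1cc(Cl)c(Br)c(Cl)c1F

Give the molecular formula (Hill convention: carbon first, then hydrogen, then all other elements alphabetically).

Walk through each heavy atom and fill implicit hydrogens from standard valence (C 4, N 3, O 2, S 2, halogen 1); for lowercase aromatic atoms, an aromatic c carries 1 H when it has two neighbours and 0 H with three, and aromatic n carries 0 H:
  atom 1: C, bond orders sum to 1 (valence 4) → 3 H
  atom 2: C, bond orders sum to 2 (valence 4) → 2 H
  atom 3: C, bond orders sum to 2 (valence 4) → 2 H
  atom 4: C, bond orders sum to 2 (valence 4) → 2 H
  atom 5: C, bond orders sum to 3 (valence 4) → 1 H
  atom 6: C, bond orders sum to 4 (valence 4) → 0 H
  atom 7: N, bond orders sum to 1 (valence 3) → 2 H
  atom 8: O, bond orders sum to 2 (valence 2) → 0 H
  atom 9: C, bond orders sum to 2 (valence 4) → 2 H
  atom 10: C, bond orders sum to 2 (valence 4) → 2 H
  atom 11: aromatic c, 3 neighbours → 0 H
  atom 12: aromatic c, 2 neighbours → 1 H
  atom 13: aromatic c, 3 neighbours → 0 H
  atom 14: Cl (halogen, monovalent) → 0 H
  atom 15: aromatic c, 3 neighbours → 0 H
  atom 16: Br (halogen, monovalent) → 0 H
  atom 17: aromatic c, 3 neighbours → 0 H
  atom 18: Cl (halogen, monovalent) → 0 H
  atom 19: aromatic c, 3 neighbours → 0 H
  atom 20: F (halogen, monovalent) → 0 H
Totals → C:14, H:17, Br:1, Cl:2, F:1, N:1, O:1.
In Hill order: C14H17BrCl2FNO.

C14H17BrCl2FNO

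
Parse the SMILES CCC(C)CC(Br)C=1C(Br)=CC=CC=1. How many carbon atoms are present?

Count every carbon token in the SMILES (each C, including those in ring-closure positions and inside branches).
Carbon count: 12.

12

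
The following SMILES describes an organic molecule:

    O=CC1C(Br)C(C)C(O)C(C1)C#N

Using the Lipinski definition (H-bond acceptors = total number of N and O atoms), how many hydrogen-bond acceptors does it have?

3

N atoms: 1; O atoms: 2.
Lipinski HBA = 1 + 2 = 3.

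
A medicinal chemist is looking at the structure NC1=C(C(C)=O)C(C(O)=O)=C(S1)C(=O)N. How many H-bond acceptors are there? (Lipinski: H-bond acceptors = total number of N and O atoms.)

6

N atoms: 2; O atoms: 4.
Lipinski HBA = 2 + 4 = 6.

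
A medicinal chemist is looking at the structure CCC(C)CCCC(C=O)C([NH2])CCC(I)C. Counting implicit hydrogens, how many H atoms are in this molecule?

28

Walk through each heavy atom and fill implicit hydrogens from standard valence (C 4, N 3, O 2, S 2, halogen 1):
  atom 1: C, bond orders sum to 1 (valence 4) → 3 H
  atom 2: C, bond orders sum to 2 (valence 4) → 2 H
  atom 3: C, bond orders sum to 3 (valence 4) → 1 H
  atom 4: C, bond orders sum to 1 (valence 4) → 3 H
  atom 5: C, bond orders sum to 2 (valence 4) → 2 H
  atom 6: C, bond orders sum to 2 (valence 4) → 2 H
  atom 7: C, bond orders sum to 2 (valence 4) → 2 H
  atom 8: C, bond orders sum to 3 (valence 4) → 1 H
  atom 9: C, bond orders sum to 3 (valence 4) → 1 H
  atom 10: O, bond orders sum to 2 (valence 2) → 0 H
  atom 11: C, bond orders sum to 3 (valence 4) → 1 H
  atom 12: N with explicit H count 2
  atom 13: C, bond orders sum to 2 (valence 4) → 2 H
  atom 14: C, bond orders sum to 2 (valence 4) → 2 H
  atom 15: C, bond orders sum to 3 (valence 4) → 1 H
  atom 16: I (halogen, monovalent) → 0 H
  atom 17: C, bond orders sum to 1 (valence 4) → 3 H
Total hydrogens: 28.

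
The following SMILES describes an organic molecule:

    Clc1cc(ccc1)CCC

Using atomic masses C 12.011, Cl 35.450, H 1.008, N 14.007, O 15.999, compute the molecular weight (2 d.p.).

First, the molecular formula is C9H11Cl (counting implicit H from valence).
  C: 9 × 12.011 = 108.099
  Cl: 1 × 35.450 = 35.450
  H: 11 × 1.008 = 11.088
Sum: 9×12.011 + 1×35.450 + 11×1.008 = 154.637 → 154.64 g/mol.

154.64 g/mol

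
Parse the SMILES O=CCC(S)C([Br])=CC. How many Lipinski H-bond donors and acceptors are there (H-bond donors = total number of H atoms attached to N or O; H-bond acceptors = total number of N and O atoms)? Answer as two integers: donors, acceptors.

Donors: find every N or O and count the H atoms it carries.
  atom 1 (O): bond orders sum to 2 → 0 H
Lipinski HBD = 0.
Acceptors: N atoms = 0, O atoms = 1 → HBA = 1.

0, 1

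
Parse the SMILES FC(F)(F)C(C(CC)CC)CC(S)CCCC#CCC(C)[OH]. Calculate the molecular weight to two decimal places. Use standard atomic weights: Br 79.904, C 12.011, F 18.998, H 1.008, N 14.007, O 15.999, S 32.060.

First, the molecular formula is C17H29F3OS (counting implicit H from valence).
  C: 17 × 12.011 = 204.187
  F: 3 × 18.998 = 56.994
  H: 29 × 1.008 = 29.232
  O: 1 × 15.999 = 15.999
  S: 1 × 32.060 = 32.060
Sum: 17×12.011 + 3×18.998 + 29×1.008 + 1×15.999 + 1×32.060 = 338.472 → 338.47 g/mol.

338.47 g/mol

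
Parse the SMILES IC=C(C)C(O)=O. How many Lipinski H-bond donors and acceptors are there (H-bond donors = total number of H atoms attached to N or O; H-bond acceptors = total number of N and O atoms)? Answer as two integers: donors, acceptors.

1, 2

Donors: find every N or O and count the H atoms it carries.
  atom 6 (O): bond orders sum to 1 → 1 H
  atom 7 (O): bond orders sum to 2 → 0 H
Lipinski HBD = 1.
Acceptors: N atoms = 0, O atoms = 2 → HBA = 2.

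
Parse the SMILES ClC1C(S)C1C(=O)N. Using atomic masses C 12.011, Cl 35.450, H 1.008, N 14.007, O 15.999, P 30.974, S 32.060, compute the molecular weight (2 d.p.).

151.61 g/mol

First, the molecular formula is C4H6ClNOS (counting implicit H from valence).
  C: 4 × 12.011 = 48.044
  Cl: 1 × 35.450 = 35.450
  H: 6 × 1.008 = 6.048
  N: 1 × 14.007 = 14.007
  O: 1 × 15.999 = 15.999
  S: 1 × 32.060 = 32.060
Sum: 4×12.011 + 1×35.450 + 6×1.008 + 1×14.007 + 1×15.999 + 1×32.060 = 151.608 → 151.61 g/mol.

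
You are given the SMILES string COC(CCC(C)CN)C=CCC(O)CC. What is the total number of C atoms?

13

Count every carbon token in the SMILES (each C, including those in ring-closure positions and inside branches).
Carbon count: 13.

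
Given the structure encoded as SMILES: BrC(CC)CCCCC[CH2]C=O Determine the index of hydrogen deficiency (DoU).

Degree of unsaturation = (number of rings) + (number of π bonds).
Ring closures in the SMILES: 0.
π bonds: 1 double bond (each 1 DoU) → 1 DoU from unsaturation.
Total DoU = 0 + 1 = 1.

1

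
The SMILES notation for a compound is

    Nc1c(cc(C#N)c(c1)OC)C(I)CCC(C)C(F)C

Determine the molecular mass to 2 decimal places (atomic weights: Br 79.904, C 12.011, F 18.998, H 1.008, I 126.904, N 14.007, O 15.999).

390.24 g/mol

First, the molecular formula is C15H20FIN2O (counting implicit H from valence).
  C: 15 × 12.011 = 180.165
  F: 1 × 18.998 = 18.998
  H: 20 × 1.008 = 20.160
  I: 1 × 126.904 = 126.904
  N: 2 × 14.007 = 28.014
  O: 1 × 15.999 = 15.999
Sum: 15×12.011 + 1×18.998 + 20×1.008 + 1×126.904 + 2×14.007 + 1×15.999 = 390.240 → 390.24 g/mol.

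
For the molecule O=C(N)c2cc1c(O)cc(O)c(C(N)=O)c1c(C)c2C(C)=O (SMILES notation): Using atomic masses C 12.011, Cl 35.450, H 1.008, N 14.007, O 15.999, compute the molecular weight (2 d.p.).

302.29 g/mol

First, the molecular formula is C15H14N2O5 (counting implicit H from valence).
  C: 15 × 12.011 = 180.165
  H: 14 × 1.008 = 14.112
  N: 2 × 14.007 = 28.014
  O: 5 × 15.999 = 79.995
Sum: 15×12.011 + 14×1.008 + 2×14.007 + 5×15.999 = 302.286 → 302.29 g/mol.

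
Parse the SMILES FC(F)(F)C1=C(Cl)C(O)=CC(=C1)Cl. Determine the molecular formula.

C7H3Cl2F3O

Walk through each heavy atom and fill implicit hydrogens from standard valence (C 4, N 3, O 2, S 2, halogen 1):
  atom 1: F (halogen, monovalent) → 0 H
  atom 2: C, bond orders sum to 4 (valence 4) → 0 H
  atom 3: F (halogen, monovalent) → 0 H
  atom 4: F (halogen, monovalent) → 0 H
  atom 5: C, bond orders sum to 4 (valence 4) → 0 H
  atom 6: C, bond orders sum to 4 (valence 4) → 0 H
  atom 7: Cl (halogen, monovalent) → 0 H
  atom 8: C, bond orders sum to 4 (valence 4) → 0 H
  atom 9: O, bond orders sum to 1 (valence 2) → 1 H
  atom 10: C, bond orders sum to 3 (valence 4) → 1 H
  atom 11: C, bond orders sum to 4 (valence 4) → 0 H
  atom 12: C, bond orders sum to 3 (valence 4) → 1 H
  atom 13: Cl (halogen, monovalent) → 0 H
Totals → C:7, H:3, Cl:2, F:3, O:1.
In Hill order: C7H3Cl2F3O.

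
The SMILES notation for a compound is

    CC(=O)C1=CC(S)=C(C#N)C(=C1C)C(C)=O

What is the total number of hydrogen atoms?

11

Walk through each heavy atom and fill implicit hydrogens from standard valence (C 4, N 3, O 2, S 2, halogen 1):
  atom 1: C, bond orders sum to 1 (valence 4) → 3 H
  atom 2: C, bond orders sum to 4 (valence 4) → 0 H
  atom 3: O, bond orders sum to 2 (valence 2) → 0 H
  atom 4: C, bond orders sum to 4 (valence 4) → 0 H
  atom 5: C, bond orders sum to 3 (valence 4) → 1 H
  atom 6: C, bond orders sum to 4 (valence 4) → 0 H
  atom 7: S, bond orders sum to 1 (valence 2) → 1 H
  atom 8: C, bond orders sum to 4 (valence 4) → 0 H
  atom 9: C, bond orders sum to 4 (valence 4) → 0 H
  atom 10: N, bond orders sum to 3 (valence 3) → 0 H
  atom 11: C, bond orders sum to 4 (valence 4) → 0 H
  atom 12: C, bond orders sum to 4 (valence 4) → 0 H
  atom 13: C, bond orders sum to 1 (valence 4) → 3 H
  atom 14: C, bond orders sum to 4 (valence 4) → 0 H
  atom 15: C, bond orders sum to 1 (valence 4) → 3 H
  atom 16: O, bond orders sum to 2 (valence 2) → 0 H
Total hydrogens: 11.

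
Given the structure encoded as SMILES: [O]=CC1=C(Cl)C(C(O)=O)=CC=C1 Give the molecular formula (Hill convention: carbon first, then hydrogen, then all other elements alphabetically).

Walk through each heavy atom and fill implicit hydrogens from standard valence (C 4, N 3, O 2, S 2, halogen 1):
  atom 1: O with explicit H count 0
  atom 2: C, bond orders sum to 3 (valence 4) → 1 H
  atom 3: C, bond orders sum to 4 (valence 4) → 0 H
  atom 4: C, bond orders sum to 4 (valence 4) → 0 H
  atom 5: Cl (halogen, monovalent) → 0 H
  atom 6: C, bond orders sum to 4 (valence 4) → 0 H
  atom 7: C, bond orders sum to 4 (valence 4) → 0 H
  atom 8: O, bond orders sum to 1 (valence 2) → 1 H
  atom 9: O, bond orders sum to 2 (valence 2) → 0 H
  atom 10: C, bond orders sum to 3 (valence 4) → 1 H
  atom 11: C, bond orders sum to 3 (valence 4) → 1 H
  atom 12: C, bond orders sum to 3 (valence 4) → 1 H
Totals → C:8, H:5, Cl:1, O:3.
In Hill order: C8H5ClO3.

C8H5ClO3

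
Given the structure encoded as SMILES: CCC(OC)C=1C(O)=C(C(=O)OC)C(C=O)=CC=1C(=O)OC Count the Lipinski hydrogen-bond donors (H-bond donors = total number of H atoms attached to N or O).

1

Donors: find every N or O and count the H atoms it carries.
  atom 4 (O): bond orders sum to 2 → 0 H
  atom 8 (O): bond orders sum to 1 → 1 H
  atom 11 (O): bond orders sum to 2 → 0 H
  atom 12 (O): bond orders sum to 2 → 0 H
  atom 16 (O): bond orders sum to 2 → 0 H
  atom 20 (O): bond orders sum to 2 → 0 H
  atom 21 (O): bond orders sum to 2 → 0 H
Lipinski HBD = 1.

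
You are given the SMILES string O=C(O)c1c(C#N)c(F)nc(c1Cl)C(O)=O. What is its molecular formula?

C8H2ClFN2O4

Walk through each heavy atom and fill implicit hydrogens from standard valence (C 4, N 3, O 2, S 2, halogen 1); for lowercase aromatic atoms, an aromatic c carries 1 H when it has two neighbours and 0 H with three, and aromatic n carries 0 H:
  atom 1: O, bond orders sum to 2 (valence 2) → 0 H
  atom 2: C, bond orders sum to 4 (valence 4) → 0 H
  atom 3: O, bond orders sum to 1 (valence 2) → 1 H
  atom 4: aromatic c, 3 neighbours → 0 H
  atom 5: aromatic c, 3 neighbours → 0 H
  atom 6: C, bond orders sum to 4 (valence 4) → 0 H
  atom 7: N, bond orders sum to 3 (valence 3) → 0 H
  atom 8: aromatic c, 3 neighbours → 0 H
  atom 9: F (halogen, monovalent) → 0 H
  atom 10: aromatic n, 2 neighbours → 0 H
  atom 11: aromatic c, 3 neighbours → 0 H
  atom 12: aromatic c, 3 neighbours → 0 H
  atom 13: Cl (halogen, monovalent) → 0 H
  atom 14: C, bond orders sum to 4 (valence 4) → 0 H
  atom 15: O, bond orders sum to 1 (valence 2) → 1 H
  atom 16: O, bond orders sum to 2 (valence 2) → 0 H
Totals → C:8, H:2, Cl:1, F:1, N:2, O:4.
In Hill order: C8H2ClFN2O4.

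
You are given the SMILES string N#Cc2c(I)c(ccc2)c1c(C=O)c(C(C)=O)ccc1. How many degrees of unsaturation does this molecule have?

Molecular formula: C16H10INO2.
DoU = (2C + 2 + N − H − X) / 2, where X is the halogen count and O/S are ignored.
    = (2·16 + 2 + 1 − 10 − 1) / 2 = 24 / 2 = 12.

12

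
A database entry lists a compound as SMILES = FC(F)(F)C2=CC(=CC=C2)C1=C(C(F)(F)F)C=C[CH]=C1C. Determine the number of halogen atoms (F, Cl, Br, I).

Halogen atoms appear at heavy-atom positions 1, 3, 4, 14, 15, 16 (6×F).
Halogen count: 6.

6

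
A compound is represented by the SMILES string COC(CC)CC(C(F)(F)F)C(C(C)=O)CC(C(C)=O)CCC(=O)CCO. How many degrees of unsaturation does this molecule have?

3

Degree of unsaturation = (number of rings) + (number of π bonds).
Ring closures in the SMILES: 0.
π bonds: 3 double bonds (each 1 DoU) → 3 DoU from unsaturation.
Total DoU = 0 + 3 = 3.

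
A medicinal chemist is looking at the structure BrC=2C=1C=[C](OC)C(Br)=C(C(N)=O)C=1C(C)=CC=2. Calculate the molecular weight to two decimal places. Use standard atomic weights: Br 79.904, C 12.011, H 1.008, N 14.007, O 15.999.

First, the molecular formula is C13H11Br2NO2 (counting implicit H from valence).
  Br: 2 × 79.904 = 159.808
  C: 13 × 12.011 = 156.143
  H: 11 × 1.008 = 11.088
  N: 1 × 14.007 = 14.007
  O: 2 × 15.999 = 31.998
Sum: 2×79.904 + 13×12.011 + 11×1.008 + 1×14.007 + 2×15.999 = 373.044 → 373.04 g/mol.

373.04 g/mol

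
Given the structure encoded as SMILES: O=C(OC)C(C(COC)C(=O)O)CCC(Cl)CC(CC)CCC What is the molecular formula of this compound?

Walk through each heavy atom and fill implicit hydrogens from standard valence (C 4, N 3, O 2, S 2, halogen 1):
  atom 1: O, bond orders sum to 2 (valence 2) → 0 H
  atom 2: C, bond orders sum to 4 (valence 4) → 0 H
  atom 3: O, bond orders sum to 2 (valence 2) → 0 H
  atom 4: C, bond orders sum to 1 (valence 4) → 3 H
  atom 5: C, bond orders sum to 3 (valence 4) → 1 H
  atom 6: C, bond orders sum to 3 (valence 4) → 1 H
  atom 7: C, bond orders sum to 2 (valence 4) → 2 H
  atom 8: O, bond orders sum to 2 (valence 2) → 0 H
  atom 9: C, bond orders sum to 1 (valence 4) → 3 H
  atom 10: C, bond orders sum to 4 (valence 4) → 0 H
  atom 11: O, bond orders sum to 2 (valence 2) → 0 H
  atom 12: O, bond orders sum to 1 (valence 2) → 1 H
  atom 13: C, bond orders sum to 2 (valence 4) → 2 H
  atom 14: C, bond orders sum to 2 (valence 4) → 2 H
  atom 15: C, bond orders sum to 3 (valence 4) → 1 H
  atom 16: Cl (halogen, monovalent) → 0 H
  atom 17: C, bond orders sum to 2 (valence 4) → 2 H
  atom 18: C, bond orders sum to 3 (valence 4) → 1 H
  atom 19: C, bond orders sum to 2 (valence 4) → 2 H
  atom 20: C, bond orders sum to 1 (valence 4) → 3 H
  atom 21: C, bond orders sum to 2 (valence 4) → 2 H
  atom 22: C, bond orders sum to 2 (valence 4) → 2 H
  atom 23: C, bond orders sum to 1 (valence 4) → 3 H
Totals → C:17, H:31, Cl:1, O:5.

C17H31ClO5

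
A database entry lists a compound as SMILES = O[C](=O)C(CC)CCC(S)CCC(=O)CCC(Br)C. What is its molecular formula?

C14H25BrO3S

Walk through each heavy atom and fill implicit hydrogens from standard valence (C 4, N 3, O 2, S 2, halogen 1):
  atom 1: O, bond orders sum to 1 (valence 2) → 1 H
  atom 2: C with explicit H count 0
  atom 3: O, bond orders sum to 2 (valence 2) → 0 H
  atom 4: C, bond orders sum to 3 (valence 4) → 1 H
  atom 5: C, bond orders sum to 2 (valence 4) → 2 H
  atom 6: C, bond orders sum to 1 (valence 4) → 3 H
  atom 7: C, bond orders sum to 2 (valence 4) → 2 H
  atom 8: C, bond orders sum to 2 (valence 4) → 2 H
  atom 9: C, bond orders sum to 3 (valence 4) → 1 H
  atom 10: S, bond orders sum to 1 (valence 2) → 1 H
  atom 11: C, bond orders sum to 2 (valence 4) → 2 H
  atom 12: C, bond orders sum to 2 (valence 4) → 2 H
  atom 13: C, bond orders sum to 4 (valence 4) → 0 H
  atom 14: O, bond orders sum to 2 (valence 2) → 0 H
  atom 15: C, bond orders sum to 2 (valence 4) → 2 H
  atom 16: C, bond orders sum to 2 (valence 4) → 2 H
  atom 17: C, bond orders sum to 3 (valence 4) → 1 H
  atom 18: Br (halogen, monovalent) → 0 H
  atom 19: C, bond orders sum to 1 (valence 4) → 3 H
Totals → C:14, H:25, Br:1, O:3, S:1.
In Hill order: C14H25BrO3S.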